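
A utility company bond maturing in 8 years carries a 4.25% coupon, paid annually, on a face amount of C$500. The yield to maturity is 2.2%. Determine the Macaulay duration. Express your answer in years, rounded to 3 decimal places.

Periodic yield y = 0.022. Discount each cash flow and weight by its year:
  t   CF        PV=CF/(1+0.022)^t    t·PV
  1        21.25        20.7926        20.7926
  2        21.25        20.3450        40.6899
  3        21.25        19.9070        59.7211
  4        21.25        19.4785        77.9140
  5        21.25        19.0592        95.2960
  6        21.25        18.6489       111.8935
  7        21.25        18.2475       127.7323
  8       521.25       437.9645     3,503.7159
  Σ                    574.4431     4,037.7552
Price P = Σ PV = 574.4431.
Macaulay duration = Σ(t·PV) / P = 4,037.7552 / 574.4431 = 7.02899 years.

7.029 years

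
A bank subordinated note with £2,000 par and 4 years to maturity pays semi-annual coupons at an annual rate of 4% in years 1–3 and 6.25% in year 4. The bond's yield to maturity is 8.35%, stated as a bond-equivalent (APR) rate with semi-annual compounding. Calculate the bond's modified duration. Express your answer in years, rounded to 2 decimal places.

3.56 years

Periodic yield y = 0.04175. First find Macaulay duration:
  t   CF        PV=CF/(1+0.04175)^t    t·PV
  1        40.00        38.3969        38.3969
  2        40.00        36.8581        73.7162
  3        40.00        35.3809       106.1428
  4        40.00        33.9630       135.8520
  5        40.00        32.6019       163.0093
  6        40.00        31.2953       187.7717
  7        62.50        46.9392       328.5742
  8     2,062.50     1,486.9141    11,895.3129
  Σ                  1,742.3494    12,928.7761
P = 1,742.3494; Macaulay duration = 12,928.7761 / 1,742.3494 = 7.42031 half-year periods = 3.71016 years.
Modified duration = D_Mac / (1 + y) = 3.71016 / 1.04175 = 3.56146 years.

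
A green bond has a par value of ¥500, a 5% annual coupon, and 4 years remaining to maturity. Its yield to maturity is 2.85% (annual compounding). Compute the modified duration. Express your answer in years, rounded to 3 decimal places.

Periodic yield y = 0.0285. First find Macaulay duration:
  t   CF        PV=CF/(1+0.0285)^t    t·PV
  1        25.00        24.3072        24.3072
  2        25.00        23.6337        47.2674
  3        25.00        22.9788        68.9364
  4       525.00       469.1828     1,876.7314
  Σ                    540.1026     2,017.2423
P = 540.1026; Macaulay duration = 2,017.2423 / 540.1026 = 3.73492 years.
Modified duration = D_Mac / (1 + y) = 3.73492 / 1.0285 = 3.63143 years.

3.631 years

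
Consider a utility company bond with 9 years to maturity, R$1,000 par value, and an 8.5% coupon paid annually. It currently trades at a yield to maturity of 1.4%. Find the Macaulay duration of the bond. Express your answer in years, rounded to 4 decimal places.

Periodic yield y = 0.014. Discount each cash flow and weight by its year:
  t   CF        PV=CF/(1+0.014)^t    t·PV
  1        85.00        83.8264        83.8264
  2        85.00        82.6691       165.3381
  3        85.00        81.5277       244.5830
  4        85.00        80.4020       321.6082
  5        85.00        79.2920       396.4598
  6        85.00        78.1972       469.1832
  7        85.00        77.1176       539.8229
  8        85.00        76.0528       608.4225
  9     1,085.00       957.3884     8,616.4952
  Σ                  1,596.4731    11,445.7394
Price P = Σ PV = 1,596.4731.
Macaulay duration = Σ(t·PV) / P = 11,445.7394 / 1,596.4731 = 7.16939 years.

7.1694 years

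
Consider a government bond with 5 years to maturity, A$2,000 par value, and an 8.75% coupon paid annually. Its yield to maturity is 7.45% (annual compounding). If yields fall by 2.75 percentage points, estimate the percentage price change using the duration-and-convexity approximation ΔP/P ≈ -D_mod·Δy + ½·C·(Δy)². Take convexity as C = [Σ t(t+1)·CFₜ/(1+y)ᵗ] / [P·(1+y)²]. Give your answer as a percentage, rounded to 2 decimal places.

+11.74%

With y = 0.0745:
  t   CF        PV=CF/(1+0.0745)^t    t·PV        t(t+1)·PV
  1       175.00       162.8664       162.8664         325.7329
  2       175.00       151.5742       303.1483         909.4450
  3       175.00       141.0648       423.1945       1,692.7781
  4       175.00       131.2842       525.1367       2,625.6834
  5     2,175.00     1,518.5432     7,592.7162      45,556.2971
  Σ                  2,105.3329     9,007.0622      51,109.9366
P = 2,105.3329; D_Mac = 4.27821 yrs; D_mod = 3.98158 yrs; C = 21.02673.
Duration effect: -3.98158 × (-0.0275) = +0.109494
Convexity effect: 0.5 × 21.02673 × (-0.0275)² = +0.0079507
ΔP/P ≈ +0.109494 + 0.0079507 = +0.117444 = +11.7444%.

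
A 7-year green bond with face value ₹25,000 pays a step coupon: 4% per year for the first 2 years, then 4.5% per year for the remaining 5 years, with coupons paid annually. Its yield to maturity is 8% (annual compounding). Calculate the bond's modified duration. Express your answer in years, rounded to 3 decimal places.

5.651 years

Periodic yield y = 0.08. First find Macaulay duration:
  t   CF        PV=CF/(1+0.08)^t    t·PV
  1     1,000.00       925.9259       925.9259
  2     1,000.00       857.3388     1,714.6776
  3     1,125.00       893.0613     2,679.1838
  4     1,125.00       826.9086     3,307.6343
  5     1,125.00       765.6561     3,828.2805
  6     1,125.00       708.9408     4,253.6450
  7    26,125.00    15,243.6866   106,705.8060
  Σ                 20,221.5181   123,415.1532
P = 20,221.5181; Macaulay duration = 123,415.1532 / 20,221.5181 = 6.10316 years.
Modified duration = D_Mac / (1 + y) = 6.10316 / 1.08 = 5.65107 years.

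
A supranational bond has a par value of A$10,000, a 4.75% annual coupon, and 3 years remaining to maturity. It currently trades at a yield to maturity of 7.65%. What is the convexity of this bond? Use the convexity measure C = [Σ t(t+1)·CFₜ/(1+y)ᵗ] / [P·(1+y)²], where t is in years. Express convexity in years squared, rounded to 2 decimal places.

With y = 0.0765:
  t   CF        PV=CF/(1+0.0765)^t    t·PV        t(t+1)·PV
  1       475.00       441.2448       441.2448         882.4895
  2       475.00       409.8883       819.7766       2,459.3299
  3    10,475.00     8,396.7637    25,190.2910     100,761.1638
  Σ                  9,247.8967    26,451.3124     104,102.9833
P = 9,247.8967.
Convexity = Σ t(t+1)·PV / [P·(1+y)²] = 104,102.9833 / (9,247.8967 × 1.158852) = 9.71387.

9.71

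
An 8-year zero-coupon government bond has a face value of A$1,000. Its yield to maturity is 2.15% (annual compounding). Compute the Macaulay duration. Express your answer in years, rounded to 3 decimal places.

A zero-coupon bond has a single cash flow at maturity, so its Macaulay duration equals its maturity: 8 years.

8.000 years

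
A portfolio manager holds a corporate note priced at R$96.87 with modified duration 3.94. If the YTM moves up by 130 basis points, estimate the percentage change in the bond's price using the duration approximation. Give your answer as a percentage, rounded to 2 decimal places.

Duration approximation: ΔP/P ≈ -D_mod · Δy = -3.94 × (+0.013) = -0.051220.
As a percentage: -5.1220%.

-5.12%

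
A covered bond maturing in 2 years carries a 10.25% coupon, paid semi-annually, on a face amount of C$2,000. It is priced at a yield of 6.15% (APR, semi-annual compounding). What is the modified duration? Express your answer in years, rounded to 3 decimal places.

Periodic yield y = 0.03075. First find Macaulay duration:
  t   CF        PV=CF/(1+0.03075)^t    t·PV
  1       102.50        99.4422        99.4422
  2       102.50        96.4755       192.9511
  3       102.50        93.5974       280.7922
  4     2,102.50     1,862.6130     7,450.4520
  Σ                  2,152.1281     8,023.6375
P = 2,152.1281; Macaulay duration = 8,023.6375 / 2,152.1281 = 3.72823 half-year periods = 1.86412 years.
Modified duration = D_Mac / (1 + y) = 1.86412 / 1.03075 = 1.80851 years.

1.809 years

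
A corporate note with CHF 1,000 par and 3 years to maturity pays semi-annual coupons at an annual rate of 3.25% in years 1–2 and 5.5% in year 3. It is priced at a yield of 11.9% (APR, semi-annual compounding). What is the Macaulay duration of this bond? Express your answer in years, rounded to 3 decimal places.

Periodic yield y = 0.0595. Discount each cash flow and weight by its period:
  t   CF        PV=CF/(1+0.0595)^t    t·PV
  1        16.25        15.3374        15.3374
  2        16.25        14.4761        28.9522
  3        16.25        13.6631        40.9894
  4        16.25        12.8958        51.5833
  5        27.50        20.5981       102.9907
  6     1,027.50       726.4004     4,358.4023
  Σ                    803.3710     4,598.2553
Price P = Σ PV = 803.3710.
Macaulay duration = Σ(t·PV) / P = 4,598.2553 / 803.3710 = 5.72370 half-year periods.
In years: 5.72370 / 2 = 2.86185 years.

2.862 years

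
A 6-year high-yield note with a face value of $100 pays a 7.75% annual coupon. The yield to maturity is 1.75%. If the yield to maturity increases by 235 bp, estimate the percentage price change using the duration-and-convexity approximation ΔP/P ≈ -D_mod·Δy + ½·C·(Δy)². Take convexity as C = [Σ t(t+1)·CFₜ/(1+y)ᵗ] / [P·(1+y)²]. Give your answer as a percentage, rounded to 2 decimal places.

-11.02%

With y = 0.0175:
  t   CF        PV=CF/(1+0.0175)^t    t·PV        t(t+1)·PV
  1         7.75         7.6167         7.6167          15.2334
  2         7.75         7.4857        14.9714          44.9142
  3         7.75         7.3570        22.0709          88.2835
  4         7.75         7.2304        28.9217         144.6086
  5         7.75         7.1061        35.5304         213.1822
  6       107.75        97.0981       582.5887       4,078.1206
  Σ                    133.8940       691.6997       4,584.3425
P = 133.8940; D_Mac = 5.16603 yrs; D_mod = 5.07717 yrs; C = 33.07099.
Duration effect: -5.07717 × (+0.0235) = -0.119314
Convexity effect: 0.5 × 33.07099 × (0.0235)² = +0.0091317
ΔP/P ≈ -0.119314 + 0.0091317 = -0.110182 = -11.0182%.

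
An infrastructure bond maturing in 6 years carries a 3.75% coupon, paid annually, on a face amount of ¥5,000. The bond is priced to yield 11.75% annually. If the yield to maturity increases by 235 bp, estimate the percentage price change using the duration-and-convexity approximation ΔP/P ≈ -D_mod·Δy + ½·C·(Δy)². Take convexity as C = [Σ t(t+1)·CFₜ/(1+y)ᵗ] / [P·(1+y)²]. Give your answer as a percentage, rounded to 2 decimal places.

-10.44%

With y = 0.1175:
  t   CF        PV=CF/(1+0.1175)^t    t·PV        t(t+1)·PV
  1       187.50       167.7852       167.7852         335.5705
  2       187.50       150.1434       300.2868         900.8603
  3       187.50       134.3565       403.0695       1,612.2780
  4       187.50       120.2295       480.9181       2,404.5906
  5       187.50       107.5879       537.9397       3,227.6384
  6     5,187.50     2,663.6240    15,981.7440     111,872.2079
  Σ                  3,343.7266    17,871.7433     120,353.1456
P = 3,343.7266; D_Mac = 5.34486 yrs; D_mod = 4.78287 yrs; C = 28.82250.
Duration effect: -4.78287 × (+0.0235) = -0.112397
Convexity effect: 0.5 × 28.82250 × (0.0235)² = +0.0079586
ΔP/P ≈ -0.112397 + 0.0079586 = -0.104439 = -10.4439%.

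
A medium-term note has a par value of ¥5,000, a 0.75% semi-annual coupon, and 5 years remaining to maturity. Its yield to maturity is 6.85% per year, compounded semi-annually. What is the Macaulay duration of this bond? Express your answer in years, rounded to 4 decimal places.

Periodic yield y = 0.03425. Discount each cash flow and weight by its period:
  t   CF        PV=CF/(1+0.03425)^t    t·PV
  1        18.75        18.1291        18.1291
  2        18.75        17.5287        35.0574
  3        18.75        16.9482        50.8447
  4        18.75        16.3870        65.5480
  5        18.75        15.8443        79.2216
  6        18.75        15.3196        91.9177
  7        18.75        14.8123       103.6861
  8        18.75        14.3218       114.5742
  9        18.75        13.8475       124.6275
  10    5,018.75     3,583.7711    35,837.7113
  Σ                  3,726.9097    36,521.3178
Price P = Σ PV = 3,726.9097.
Macaulay duration = Σ(t·PV) / P = 36,521.3178 / 3,726.9097 = 9.79936 half-year periods.
In years: 9.79936 / 2 = 4.89968 years.

4.8997 years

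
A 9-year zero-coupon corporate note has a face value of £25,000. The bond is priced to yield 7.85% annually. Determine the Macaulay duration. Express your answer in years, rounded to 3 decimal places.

9.000 years

A zero-coupon bond has a single cash flow at maturity, so its Macaulay duration equals its maturity: 9 years.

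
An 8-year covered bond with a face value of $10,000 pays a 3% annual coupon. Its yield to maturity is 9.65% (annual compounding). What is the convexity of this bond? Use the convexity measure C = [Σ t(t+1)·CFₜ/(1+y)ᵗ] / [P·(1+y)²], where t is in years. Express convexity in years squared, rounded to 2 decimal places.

50.06

With y = 0.0965:
  t   CF        PV=CF/(1+0.0965)^t    t·PV        t(t+1)·PV
  1       300.00       273.5978       273.5978         547.1956
  2       300.00       249.5192       499.0384       1,497.1152
  3       300.00       227.5597       682.6791       2,730.7164
  4       300.00       207.5328       830.1311       4,150.6557
  5       300.00       189.2684       946.3419       5,678.0515
  6       300.00       172.6114     1,035.6683       7,249.6782
  7       300.00       157.4203     1,101.9423       8,815.5382
  8    10,300.00     4,929.1058    39,432.8461     354,895.6147
  Σ                  6,406.6154    44,802.2450     385,564.5655
P = 6,406.6154.
Convexity = Σ t(t+1)·PV / [P·(1+y)²] = 385,564.5655 / (6,406.6154 × 1.202312) = 50.05543.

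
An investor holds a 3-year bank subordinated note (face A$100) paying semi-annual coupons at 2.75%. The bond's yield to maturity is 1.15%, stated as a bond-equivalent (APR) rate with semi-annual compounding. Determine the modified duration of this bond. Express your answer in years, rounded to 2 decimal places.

Periodic yield y = 0.00575. First find Macaulay duration:
  t   CF        PV=CF/(1+0.00575)^t    t·PV
  1        1.375         1.3671         1.3671
  2        1.375         1.3593         2.7186
  3        1.375         1.3516         4.0547
  4        1.375         1.3438         5.3753
  5        1.375         1.3361         6.6807
  6      101.375        97.9469       587.6813
  Σ                    104.7049       607.8777
P = 104.7049; Macaulay duration = 607.8777 / 104.7049 = 5.80563 half-year periods = 2.90282 years.
Modified duration = D_Mac / (1 + y) = 2.90282 / 1.00575 = 2.88622 years.

2.89 years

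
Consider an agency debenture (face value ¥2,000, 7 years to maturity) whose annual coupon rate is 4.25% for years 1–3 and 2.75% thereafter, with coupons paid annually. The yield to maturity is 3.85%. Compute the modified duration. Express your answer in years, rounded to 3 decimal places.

6.017 years

Periodic yield y = 0.0385. First find Macaulay duration:
  t   CF        PV=CF/(1+0.0385)^t    t·PV
  1        85.00        81.8488        81.8488
  2        85.00        78.8145       157.6289
  3        85.00        75.8926       227.6778
  4        55.00        47.2864       189.1458
  5        55.00        45.5334       227.6671
  6        55.00        43.8454       263.0722
  7     2,055.00     1,577.4889    11,042.4225
  Σ                  1,950.7100    12,189.4631
P = 1,950.7100; Macaulay duration = 12,189.4631 / 1,950.7100 = 6.24873 years.
Modified duration = D_Mac / (1 + y) = 6.24873 / 1.0385 = 6.01707 years.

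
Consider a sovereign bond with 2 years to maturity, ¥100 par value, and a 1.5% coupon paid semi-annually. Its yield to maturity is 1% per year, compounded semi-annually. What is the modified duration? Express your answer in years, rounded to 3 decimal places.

Periodic yield y = 0.005. First find Macaulay duration:
  t   CF        PV=CF/(1+0.005)^t    t·PV
  1         0.75         0.7463         0.7463
  2         0.75         0.7426         1.4851
  3         0.75         0.7389         2.2166
  4       100.75        98.7599       395.0398
  Σ                    100.9876       399.4877
P = 100.9876; Macaulay duration = 399.4877 / 100.9876 = 3.95581 half-year periods = 1.97790 years.
Modified duration = D_Mac / (1 + y) = 1.97790 / 1.005 = 1.96806 years.

1.968 years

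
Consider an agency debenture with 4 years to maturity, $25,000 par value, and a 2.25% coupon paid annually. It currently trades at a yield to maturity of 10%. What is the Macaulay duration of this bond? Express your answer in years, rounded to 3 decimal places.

Periodic yield y = 0.1. Discount each cash flow and weight by its year:
  t   CF        PV=CF/(1+0.1)^t    t·PV
  1       562.50       511.3636       511.3636
  2       562.50       464.8760       929.7521
  3       562.50       422.6146     1,267.8437
  4    25,562.50    17,459.5315    69,838.1258
  Σ                 18,858.3857    72,547.0852
Price P = Σ PV = 18,858.3857.
Macaulay duration = Σ(t·PV) / P = 72,547.0852 / 18,858.3857 = 3.84694 years.

3.847 years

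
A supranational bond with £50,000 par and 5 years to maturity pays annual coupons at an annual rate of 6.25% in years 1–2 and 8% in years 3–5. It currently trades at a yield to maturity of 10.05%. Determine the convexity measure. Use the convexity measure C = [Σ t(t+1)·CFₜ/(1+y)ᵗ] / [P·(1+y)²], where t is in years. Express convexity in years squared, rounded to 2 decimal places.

20.65

With y = 0.1005:
  t   CF        PV=CF/(1+0.1005)^t    t·PV        t(t+1)·PV
  1     3,125.00     2,839.6184     2,839.6184       5,679.2367
  2     3,125.00     2,580.2984     5,160.5967      15,481.7902
  3     4,000.00     3,001.1648     9,003.4945      36,013.9781
  4     4,000.00     2,727.0921    10,908.3684      54,541.8418
  5    54,000.00    33,453.6513   167,268.2563   1,003,609.5381
  Σ                 44,601.8249   195,180.3343   1,115,326.3850
P = 44,601.8249.
Convexity = Σ t(t+1)·PV / [P·(1+y)²] = 1,115,326.3850 / (44,601.8249 × 1.211100) = 20.64758.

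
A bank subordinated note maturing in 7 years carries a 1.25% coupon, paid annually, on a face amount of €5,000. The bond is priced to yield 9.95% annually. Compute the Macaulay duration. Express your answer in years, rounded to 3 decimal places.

Periodic yield y = 0.0995. Discount each cash flow and weight by its year:
  t   CF        PV=CF/(1+0.0995)^t    t·PV
  1        62.50        56.8440        56.8440
  2        62.50        51.6999       103.3998
  3        62.50        47.0213       141.0638
  4        62.50        42.7660       171.0642
  5        62.50        38.8959       194.4795
  6        62.50        35.3760       212.2559
  7     5,062.50     2,606.1440    18,243.0077
  Σ                  2,878.7471    19,122.1149
Price P = Σ PV = 2,878.7471.
Macaulay duration = Σ(t·PV) / P = 19,122.1149 / 2,878.7471 = 6.64251 years.

6.643 years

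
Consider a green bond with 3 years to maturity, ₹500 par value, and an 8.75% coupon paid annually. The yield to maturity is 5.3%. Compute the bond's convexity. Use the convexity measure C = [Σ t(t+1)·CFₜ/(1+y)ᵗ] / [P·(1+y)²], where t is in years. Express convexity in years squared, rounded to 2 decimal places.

9.75

With y = 0.053:
  t   CF        PV=CF/(1+0.053)^t    t·PV        t(t+1)·PV
  1        43.75        41.5480        41.5480          83.0959
  2        43.75        39.4568        78.9135         236.7405
  3       543.75       465.7085     1,397.1255       5,588.5019
  Σ                    546.7132     1,517.5869       5,908.3383
P = 546.7132.
Convexity = Σ t(t+1)·PV / [P·(1+y)²] = 5,908.3383 / (546.7132 × 1.108809) = 9.74651.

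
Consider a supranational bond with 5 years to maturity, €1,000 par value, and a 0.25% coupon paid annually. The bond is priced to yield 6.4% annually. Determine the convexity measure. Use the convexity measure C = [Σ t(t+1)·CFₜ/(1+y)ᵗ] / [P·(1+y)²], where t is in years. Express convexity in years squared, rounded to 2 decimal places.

26.29

With y = 0.064:
  t   CF        PV=CF/(1+0.064)^t    t·PV        t(t+1)·PV
  1         2.50         2.3496         2.3496           4.6992
  2         2.50         2.2083         4.4166          13.2498
  3         2.50         2.0755         6.2264          24.9056
  4         2.50         1.9506         7.8025          39.0125
  5     1,002.50       735.1505     3,675.7524      22,054.5142
  Σ                    743.7345     3,696.5475      22,136.3813
P = 743.7345.
Convexity = Σ t(t+1)·PV / [P·(1+y)²] = 22,136.3813 / (743.7345 × 1.132096) = 26.29090.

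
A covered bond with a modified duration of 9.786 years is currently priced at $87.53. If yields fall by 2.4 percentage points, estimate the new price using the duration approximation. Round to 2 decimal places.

$108.09

Duration approximation: ΔP/P ≈ -D_mod · Δy = -9.786 × (-0.024) = +0.234864.
New price ≈ 87.53 × (1 + 0.234864) = 108.08764592.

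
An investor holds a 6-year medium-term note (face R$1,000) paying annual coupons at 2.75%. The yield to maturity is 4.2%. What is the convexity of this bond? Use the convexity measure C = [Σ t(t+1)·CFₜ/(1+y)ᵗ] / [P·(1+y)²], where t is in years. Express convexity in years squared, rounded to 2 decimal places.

With y = 0.042:
  t   CF        PV=CF/(1+0.042)^t    t·PV        t(t+1)·PV
  1        27.50        26.3916        26.3916          52.7831
  2        27.50        25.3278        50.6556         151.9667
  3        27.50        24.3069        72.9207         291.6828
  4        27.50        23.3272        93.3086         466.5431
  5        27.50        22.3869       111.9345         671.6072
  6     1,027.50       802.7411     4,816.4468      33,715.1276
  Σ                    924.4814     5,171.6578      35,349.7105
P = 924.4814.
Convexity = Σ t(t+1)·PV / [P·(1+y)²] = 35,349.7105 / (924.4814 × 1.085764) = 35.21699.

35.22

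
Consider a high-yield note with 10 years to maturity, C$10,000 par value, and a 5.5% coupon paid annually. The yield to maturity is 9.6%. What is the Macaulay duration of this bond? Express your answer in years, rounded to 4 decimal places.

Periodic yield y = 0.096. Discount each cash flow and weight by its year:
  t   CF        PV=CF/(1+0.096)^t    t·PV
  1       550.00       501.8248       501.8248
  2       550.00       457.8694       915.7387
  3       550.00       417.7640     1,253.2920
  4       550.00       381.1715     1,524.6862
  5       550.00       347.7843     1,738.9213
  6       550.00       317.3214     1,903.9284
  7       550.00       289.5268     2,026.6878
  8       550.00       264.1668     2,113.3345
  9       550.00       241.0281     2,169.2530
  10   10,550.00     4,218.3918    42,183.9184
  Σ                  7,436.8490    56,331.5852
Price P = Σ PV = 7,436.8490.
Macaulay duration = Σ(t·PV) / P = 56,331.5852 / 7,436.8490 = 7.57466 years.

7.5747 years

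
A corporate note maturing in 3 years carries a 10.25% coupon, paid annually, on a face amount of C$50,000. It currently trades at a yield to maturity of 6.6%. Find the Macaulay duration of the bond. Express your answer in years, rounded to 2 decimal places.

2.74 years

Periodic yield y = 0.066. Discount each cash flow and weight by its year:
  t   CF        PV=CF/(1+0.066)^t    t·PV
  1     5,125.00     4,807.6923     4,807.6923
  2     5,125.00     4,510.0303     9,020.0606
  3    55,125.00    45,506.8724   136,520.6172
  Σ                 54,824.5950   150,348.3702
Price P = Σ PV = 54,824.5950.
Macaulay duration = Σ(t·PV) / P = 150,348.3702 / 54,824.5950 = 2.74235 years.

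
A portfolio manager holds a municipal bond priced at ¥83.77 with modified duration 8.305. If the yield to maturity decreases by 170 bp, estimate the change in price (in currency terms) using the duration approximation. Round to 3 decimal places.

Duration approximation: ΔP/P ≈ -D_mod · Δy = -8.305 × (-0.017) = +0.141185.
ΔP ≈ 83.77 × (+0.141185) = +11.82706745.

+¥11.827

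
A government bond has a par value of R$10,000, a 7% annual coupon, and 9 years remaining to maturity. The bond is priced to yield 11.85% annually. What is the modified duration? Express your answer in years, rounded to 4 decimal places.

Periodic yield y = 0.1185. First find Macaulay duration:
  t   CF        PV=CF/(1+0.1185)^t    t·PV
  1       700.00       625.8382       625.8382
  2       700.00       559.5335     1,119.0669
  3       700.00       500.2534     1,500.7603
  4       700.00       447.2538     1,789.0154
  5       700.00       399.8693     1,999.3467
  6       700.00       357.5050     2,145.0299
  7       700.00       319.6290     2,237.4027
  8       700.00       285.7657     2,286.1258
  9    10,700.00     3,905.3493    35,148.1435
  Σ                  7,400.9972    48,850.7294
P = 7,400.9972; Macaulay duration = 48,850.7294 / 7,400.9972 = 6.60056 years.
Modified duration = D_Mac / (1 + y) = 6.60056 / 1.1185 = 5.90126 years.

5.9013 years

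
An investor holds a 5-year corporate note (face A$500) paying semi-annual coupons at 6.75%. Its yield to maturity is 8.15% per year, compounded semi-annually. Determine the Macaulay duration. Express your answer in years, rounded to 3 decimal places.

4.302 years

Periodic yield y = 0.04075. Discount each cash flow and weight by its period:
  t   CF        PV=CF/(1+0.04075)^t    t·PV
  1       16.875        16.2143        16.2143
  2       16.875        15.5794        31.1588
  3       16.875        14.9694        44.9082
  4       16.875        14.3833        57.5331
  5       16.875        13.8201        69.1006
  6       16.875        13.2790        79.6740
  7       16.875        12.7591        89.3135
  8       16.875        12.2595        98.0759
  9       16.875        11.7795       106.0153
  10     516.875       346.6740     3,466.7405
  Σ                    471.7176     4,058.7341
Price P = Σ PV = 471.7176.
Macaulay duration = Σ(t·PV) / P = 4,058.7341 / 471.7176 = 8.60416 half-year periods.
In years: 8.60416 / 2 = 4.30208 years.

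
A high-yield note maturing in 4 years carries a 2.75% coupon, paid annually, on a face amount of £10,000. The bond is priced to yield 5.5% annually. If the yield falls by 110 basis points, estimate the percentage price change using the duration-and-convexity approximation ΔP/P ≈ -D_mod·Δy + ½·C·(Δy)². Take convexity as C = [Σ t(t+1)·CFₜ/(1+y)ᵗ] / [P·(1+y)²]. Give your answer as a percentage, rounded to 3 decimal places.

With y = 0.055:
  t   CF        PV=CF/(1+0.055)^t    t·PV        t(t+1)·PV
  1       275.00       260.6635       260.6635         521.3270
  2       275.00       247.0744       494.1488       1,482.4465
  3       275.00       234.1938       702.5813       2,810.3251
  4    10,275.00     8,294.1520    33,176.6081     165,883.0407
  Σ                  9,036.0837    34,634.0018     170,697.1393
P = 9,036.0837; D_Mac = 3.83286 yrs; D_mod = 3.63304 yrs; C = 16.97231.
Duration effect: -3.63304 × (-0.011) = +0.039963
Convexity effect: 0.5 × 16.97231 × (-0.011)² = +0.0010268
ΔP/P ≈ +0.039963 + 0.0010268 = +0.040990 = +4.0990%.

+4.099%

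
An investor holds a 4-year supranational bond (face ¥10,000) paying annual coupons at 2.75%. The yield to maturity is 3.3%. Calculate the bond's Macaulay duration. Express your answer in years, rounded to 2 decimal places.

Periodic yield y = 0.033. Discount each cash flow and weight by its year:
  t   CF        PV=CF/(1+0.033)^t    t·PV
  1       275.00       266.2149       266.2149
  2       275.00       257.7105       515.4209
  3       275.00       249.4777       748.4331
  4    10,275.00     9,023.6147    36,094.4589
  Σ                  9,797.0178    37,624.5278
Price P = Σ PV = 9,797.0178.
Macaulay duration = Σ(t·PV) / P = 37,624.5278 / 9,797.0178 = 3.84041 years.

3.84 years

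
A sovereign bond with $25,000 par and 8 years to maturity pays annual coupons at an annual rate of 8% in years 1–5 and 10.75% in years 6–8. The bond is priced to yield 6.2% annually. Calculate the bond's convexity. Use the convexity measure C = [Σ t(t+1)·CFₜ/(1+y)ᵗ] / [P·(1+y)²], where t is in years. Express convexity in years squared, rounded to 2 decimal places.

46.26

With y = 0.062:
  t   CF        PV=CF/(1+0.062)^t    t·PV        t(t+1)·PV
  1     2,000.00     1,883.2392     1,883.2392       3,766.4783
  2     2,000.00     1,773.2949     3,546.5898      10,639.7693
  3     2,000.00     1,669.7692     5,009.3076      20,037.2304
  4     2,000.00     1,572.2874     6,289.1495      31,445.7476
  5     2,000.00     1,480.4966     7,402.4830      44,414.8978
  6     2,687.50     1,873.2743    11,239.6457      78,677.5201
  7     2,687.50     1,763.9118    12,347.3823      98,779.0586
  8    27,687.50    17,111.4814   136,891.8512   1,232,026.6610
  Σ                 29,127.7547   184,609.6483   1,519,787.3631
P = 29,127.7547.
Convexity = Σ t(t+1)·PV / [P·(1+y)²] = 1,519,787.3631 / (29,127.7547 × 1.127844) = 46.26225.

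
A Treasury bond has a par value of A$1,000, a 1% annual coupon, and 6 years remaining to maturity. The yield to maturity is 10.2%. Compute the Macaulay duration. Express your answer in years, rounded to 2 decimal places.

5.80 years

Periodic yield y = 0.102. Discount each cash flow and weight by its year:
  t   CF        PV=CF/(1+0.102)^t    t·PV
  1        10.00         9.0744         9.0744
  2        10.00         8.2345        16.4690
  3        10.00         7.4723        22.4169
  4        10.00         6.7807        27.1227
  5        10.00         6.1531        30.7654
  6     1,010.00       563.9386     3,383.6315
  Σ                    601.6536     3,489.4799
Price P = Σ PV = 601.6536.
Macaulay duration = Σ(t·PV) / P = 3,489.4799 / 601.6536 = 5.79982 years.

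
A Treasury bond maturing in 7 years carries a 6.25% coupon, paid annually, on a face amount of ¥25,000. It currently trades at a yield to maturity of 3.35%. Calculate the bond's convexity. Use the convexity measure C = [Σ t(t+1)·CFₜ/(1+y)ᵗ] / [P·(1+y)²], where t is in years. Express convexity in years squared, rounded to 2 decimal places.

With y = 0.0335:
  t   CF        PV=CF/(1+0.0335)^t    t·PV        t(t+1)·PV
  1     1,562.50     1,511.8529     1,511.8529       3,023.7059
  2     1,562.50     1,462.8475     2,925.6951       8,777.0852
  3     1,562.50     1,415.4306     4,246.2918      16,985.1673
  4     1,562.50     1,369.5507     5,478.2026      27,391.0132
  5     1,562.50     1,325.1579     6,625.7894      39,754.7362
  6     1,562.50     1,282.2040     7,693.2242      53,852.5696
  7    26,562.50    21,090.9227   147,636.4591   1,181,091.6731
  Σ                 29,457.9664   176,117.5152   1,330,875.9505
P = 29,457.9664.
Convexity = Σ t(t+1)·PV / [P·(1+y)²] = 1,330,875.9505 / (29,457.9664 × 1.068122) = 42.29742.

42.30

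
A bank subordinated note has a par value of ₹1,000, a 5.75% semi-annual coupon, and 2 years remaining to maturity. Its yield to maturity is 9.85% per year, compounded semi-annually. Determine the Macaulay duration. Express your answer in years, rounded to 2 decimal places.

Periodic yield y = 0.04925. Discount each cash flow and weight by its period:
  t   CF        PV=CF/(1+0.04925)^t    t·PV
  1        28.75        27.4005        27.4005
  2        28.75        26.1144        52.2288
  3        28.75        24.8886        74.6659
  4     1,028.75       848.7777     3,395.1106
  Σ                    927.1812     3,549.4058
Price P = Σ PV = 927.1812.
Macaulay duration = Σ(t·PV) / P = 3,549.4058 / 927.1812 = 3.82817 half-year periods.
In years: 3.82817 / 2 = 1.91408 years.

1.91 years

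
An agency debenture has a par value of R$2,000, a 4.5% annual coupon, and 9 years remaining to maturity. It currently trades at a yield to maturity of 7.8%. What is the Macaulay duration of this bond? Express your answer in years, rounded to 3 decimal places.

Periodic yield y = 0.078. Discount each cash flow and weight by its year:
  t   CF        PV=CF/(1+0.078)^t    t·PV
  1        90.00        83.4879        83.4879
  2        90.00        77.4471       154.8941
  3        90.00        71.8433       215.5299
  4        90.00        66.6450       266.5799
  5        90.00        61.8228       309.1140
  6        90.00        57.3495       344.0972
  7        90.00        53.1999       372.3996
  8        90.00        49.3506       394.8048
  9     2,090.00     1,063.1081     9,567.9731
  Σ                  1,584.2543    11,708.8807
Price P = Σ PV = 1,584.2543.
Macaulay duration = Σ(t·PV) / P = 11,708.8807 / 1,584.2543 = 7.39078 years.

7.391 years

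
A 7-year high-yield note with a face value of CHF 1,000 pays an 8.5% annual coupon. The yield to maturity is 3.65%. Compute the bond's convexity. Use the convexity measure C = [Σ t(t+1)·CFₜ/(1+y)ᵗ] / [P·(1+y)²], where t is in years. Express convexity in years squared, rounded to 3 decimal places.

39.761

With y = 0.0365:
  t   CF        PV=CF/(1+0.0365)^t    t·PV        t(t+1)·PV
  1        85.00        82.0068        82.0068         164.0135
  2        85.00        79.1189       158.2378         474.7135
  3        85.00        76.3328       228.9983         915.9932
  4        85.00        73.6447       294.5789       1,472.8947
  5        85.00        71.0514       355.2568       2,131.5408
  6        85.00        68.5493       411.2959       2,879.0710
  7     1,085.00       844.1985     5,909.3897      47,275.1179
  Σ                  1,294.9024     7,439.7642      55,313.3445
P = 1,294.9024.
Convexity = Σ t(t+1)·PV / [P·(1+y)²] = 55,313.3445 / (1,294.9024 × 1.074332) = 39.76072.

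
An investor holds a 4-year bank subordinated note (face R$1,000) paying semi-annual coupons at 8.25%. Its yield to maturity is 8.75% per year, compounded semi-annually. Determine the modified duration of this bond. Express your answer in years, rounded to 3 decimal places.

3.336 years

Periodic yield y = 0.04375. First find Macaulay duration:
  t   CF        PV=CF/(1+0.04375)^t    t·PV
  1        41.25        39.5210        39.5210
  2        41.25        37.8644        75.7288
  3        41.25        36.2773       108.8318
  4        41.25        34.7567       139.0266
  5        41.25        33.2998       166.4990
  6        41.25        31.9040       191.4239
  7        41.25        30.5667       213.9669
  8     1,041.25       739.2360     5,913.8880
  Σ                    983.4257     6,848.8859
P = 983.4257; Macaulay duration = 6,848.8859 / 983.4257 = 6.96431 half-year periods = 3.48216 years.
Modified duration = D_Mac / (1 + y) = 3.48216 / 1.04375 = 3.33620 years.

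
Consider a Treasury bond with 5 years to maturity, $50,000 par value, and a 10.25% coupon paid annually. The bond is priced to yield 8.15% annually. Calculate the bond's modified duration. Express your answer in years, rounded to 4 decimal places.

3.8731 years

Periodic yield y = 0.0815. First find Macaulay duration:
  t   CF        PV=CF/(1+0.0815)^t    t·PV
  1     5,125.00     4,738.7887     4,738.7887
  2     5,125.00     4,381.6817     8,763.3633
  3     5,125.00     4,051.4856    12,154.4568
  4     5,125.00     3,746.1725    14,984.6901
  5    55,125.00    37,257.6950   186,288.4752
  Σ                 54,175.8235   226,929.7741
P = 54,175.8235; Macaulay duration = 226,929.7741 / 54,175.8235 = 4.18876 years.
Modified duration = D_Mac / (1 + y) = 4.18876 / 1.0815 = 3.87311 years.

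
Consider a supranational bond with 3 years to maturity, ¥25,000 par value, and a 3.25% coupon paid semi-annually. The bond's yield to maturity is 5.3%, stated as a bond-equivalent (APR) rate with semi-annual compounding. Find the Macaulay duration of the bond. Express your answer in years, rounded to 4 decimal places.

Periodic yield y = 0.0265. Discount each cash flow and weight by its period:
  t   CF        PV=CF/(1+0.0265)^t    t·PV
  1       406.25       395.7623       395.7623
  2       406.25       385.5453       771.0907
  3       406.25       375.5922     1,126.7765
  4       406.25       365.8959     1,463.5837
  5       406.25       356.4500     1,782.2499
  6    25,406.25    21,716.3506   130,298.1038
  Σ                 23,595.5963   135,837.5668
Price P = Σ PV = 23,595.5963.
Macaulay duration = Σ(t·PV) / P = 135,837.5668 / 23,595.5963 = 5.75690 half-year periods.
In years: 5.75690 / 2 = 2.87845 years.

2.8785 years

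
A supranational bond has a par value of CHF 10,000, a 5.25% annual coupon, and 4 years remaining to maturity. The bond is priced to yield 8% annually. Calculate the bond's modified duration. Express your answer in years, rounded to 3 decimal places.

Periodic yield y = 0.08. First find Macaulay duration:
  t   CF        PV=CF/(1+0.08)^t    t·PV
  1       525.00       486.1111       486.1111
  2       525.00       450.1029       900.2058
  3       525.00       416.7619     1,250.2858
  4    10,525.00     7,736.1892    30,944.7568
  Σ                  9,089.1651    33,581.3595
P = 9,089.1651; Macaulay duration = 33,581.3595 / 9,089.1651 = 3.69466 years.
Modified duration = D_Mac / (1 + y) = 3.69466 / 1.08 = 3.42098 years.

3.421 years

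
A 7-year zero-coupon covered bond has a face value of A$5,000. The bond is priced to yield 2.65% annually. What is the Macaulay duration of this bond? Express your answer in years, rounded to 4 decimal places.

7.0000 years

A zero-coupon bond has a single cash flow at maturity, so its Macaulay duration equals its maturity: 7 years.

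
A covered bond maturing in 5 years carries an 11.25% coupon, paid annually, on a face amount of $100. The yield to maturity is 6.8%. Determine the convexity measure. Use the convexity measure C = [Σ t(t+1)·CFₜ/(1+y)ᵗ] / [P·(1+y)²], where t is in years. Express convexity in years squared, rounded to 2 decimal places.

20.49

With y = 0.068:
  t   CF        PV=CF/(1+0.068)^t    t·PV        t(t+1)·PV
  1        11.25        10.5337        10.5337          21.0674
  2        11.25         9.8630        19.7260          59.1781
  3        11.25         9.2350        27.7051         110.8205
  4        11.25         8.6470        34.5882         172.9408
  5       111.25        80.0652       400.3260       2,401.9558
  Σ                    118.3440       492.8790       2,765.9626
P = 118.3440.
Convexity = Σ t(t+1)·PV / [P·(1+y)²] = 2,765.9626 / (118.3440 × 1.140624) = 20.49074.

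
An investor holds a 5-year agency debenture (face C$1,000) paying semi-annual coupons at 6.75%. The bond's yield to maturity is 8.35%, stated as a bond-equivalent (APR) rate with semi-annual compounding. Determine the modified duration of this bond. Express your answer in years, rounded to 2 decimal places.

Periodic yield y = 0.04175. First find Macaulay duration:
  t   CF        PV=CF/(1+0.04175)^t    t·PV
  1        33.75        32.3974        32.3974
  2        33.75        31.0990        62.1980
  3        33.75        29.8527        89.5580
  4        33.75        28.6563       114.6251
  5        33.75        27.5078       137.5391
  6        33.75        26.4054       158.4324
  7        33.75        25.3472       177.4301
  8        33.75        24.3313       194.6506
  9        33.75        23.3562       210.2058
  10    1,033.75       686.7212     6,867.2116
  Σ                    935.6744     8,044.2482
P = 935.6744; Macaulay duration = 8,044.2482 / 935.6744 = 8.59727 half-year periods = 4.29864 years.
Modified duration = D_Mac / (1 + y) = 4.29864 / 1.04175 = 4.12636 years.

4.13 years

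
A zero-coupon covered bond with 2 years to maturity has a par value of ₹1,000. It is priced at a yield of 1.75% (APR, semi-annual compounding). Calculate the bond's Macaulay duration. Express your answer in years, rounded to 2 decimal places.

2.00 years

A zero-coupon bond has a single cash flow at maturity, so its Macaulay duration equals its maturity: 2 years.
(Equivalently: 4 semi-annual periods ÷ 2 = 2 years.)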